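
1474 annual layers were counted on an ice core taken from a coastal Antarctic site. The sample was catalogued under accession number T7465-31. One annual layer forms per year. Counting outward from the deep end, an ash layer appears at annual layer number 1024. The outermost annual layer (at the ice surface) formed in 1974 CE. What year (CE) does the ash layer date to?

1524 CE

The ash layer sits at annual layer 1024 from the deep end, so 1474 − 1024 = 450 annual layers formed after it.
1974 − 450 = 1524 CE.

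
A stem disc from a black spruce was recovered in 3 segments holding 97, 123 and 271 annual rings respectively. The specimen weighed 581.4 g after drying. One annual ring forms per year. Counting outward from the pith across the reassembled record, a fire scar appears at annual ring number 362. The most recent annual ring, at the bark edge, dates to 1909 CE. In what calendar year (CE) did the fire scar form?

Total annual rings = 97 + 123 + 271 = 491.
The fire scar sits at annual ring 362 from the pith, so 491 − 362 = 129 annual rings formed after it.
1909 − 129 = 1780 CE.

1780 CE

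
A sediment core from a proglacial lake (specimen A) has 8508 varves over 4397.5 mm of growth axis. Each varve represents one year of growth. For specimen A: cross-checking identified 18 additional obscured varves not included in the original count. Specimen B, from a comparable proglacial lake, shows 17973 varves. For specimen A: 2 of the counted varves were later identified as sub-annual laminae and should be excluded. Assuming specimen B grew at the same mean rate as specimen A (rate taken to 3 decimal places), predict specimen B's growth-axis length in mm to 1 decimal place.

Specimen A: adjusted count: 8508 − 2 + 18 = 8524 varves.
A: Mean rate = 4397.5 mm / 8524 years ≈ 0.516 mm per year.
For B, 0.516 mm/year × 17973 years = 9274.1 mm.

9274.1 mm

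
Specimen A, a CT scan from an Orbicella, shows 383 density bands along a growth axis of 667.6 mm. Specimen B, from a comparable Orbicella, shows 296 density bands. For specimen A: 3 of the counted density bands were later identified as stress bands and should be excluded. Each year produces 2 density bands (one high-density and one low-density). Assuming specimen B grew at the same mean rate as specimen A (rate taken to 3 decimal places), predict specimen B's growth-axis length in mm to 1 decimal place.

Specimen A: correcting the raw count gives 383 − 3 = 380 true density bands.
Specimen A: 380 density bands at 2 per year is 380 / 2 = 190 years.
A: Extension rate ≈ 667.6 / 190 = 3.514 mm/year.
Specimen B: dividing by 2 density bands per year: 296 / 2 = 148 years. For B, 3.514 mm/year × 148 years = 520.1 mm.

520.1 mm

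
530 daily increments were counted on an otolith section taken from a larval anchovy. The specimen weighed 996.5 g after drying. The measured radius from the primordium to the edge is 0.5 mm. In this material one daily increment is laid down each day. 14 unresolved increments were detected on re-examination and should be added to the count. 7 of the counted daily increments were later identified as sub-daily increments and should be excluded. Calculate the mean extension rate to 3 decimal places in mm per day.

Correcting the raw count gives 530 − 7 + 14 = 537 true daily increments.
Extension rate ≈ 0.5 / 537 = 0.001 mm per day.

0.001 mm per day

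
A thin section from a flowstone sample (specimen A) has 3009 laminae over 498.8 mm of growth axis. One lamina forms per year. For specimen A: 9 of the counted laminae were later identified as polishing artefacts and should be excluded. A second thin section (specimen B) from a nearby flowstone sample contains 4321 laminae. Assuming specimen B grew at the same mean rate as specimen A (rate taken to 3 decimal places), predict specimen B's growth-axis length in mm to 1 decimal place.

Specimen A: adjusted count: 3009 − 9 = 3000 laminae.
A: 498.8 mm over 3000 years gives 498.8 / 3000 ≈ 0.166 mm per year.
Length of B = 0.166 × 4321 = 717.3 mm.

717.3 mm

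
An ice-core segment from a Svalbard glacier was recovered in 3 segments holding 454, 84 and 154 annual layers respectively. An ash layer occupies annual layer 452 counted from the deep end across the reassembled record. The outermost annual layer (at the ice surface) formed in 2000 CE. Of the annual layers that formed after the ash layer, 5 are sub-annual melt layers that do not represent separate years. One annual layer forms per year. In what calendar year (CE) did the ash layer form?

1765 CE

Total annual layers = 454 + 84 + 154 = 692.
Between annual layer 452 and the ice surface there are 692 − 452 = 240 annual layers.
240 − 5 false = 235 true annual layers after the ash layer.
2000 − 235 = 1765 CE.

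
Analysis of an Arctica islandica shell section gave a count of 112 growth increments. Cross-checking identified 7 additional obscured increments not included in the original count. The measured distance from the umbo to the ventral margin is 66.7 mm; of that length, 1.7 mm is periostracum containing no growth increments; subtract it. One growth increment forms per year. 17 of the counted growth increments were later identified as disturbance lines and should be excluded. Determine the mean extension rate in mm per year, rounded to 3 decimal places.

0.637 mm per year

After corrections the count is 112 − 17 + 7 = 102 growth increments.
Net length = 66.7 − 1.7 = 65.0 mm.
65.0 mm over 102 years gives 65.0 / 102 ≈ 0.637 mm per year.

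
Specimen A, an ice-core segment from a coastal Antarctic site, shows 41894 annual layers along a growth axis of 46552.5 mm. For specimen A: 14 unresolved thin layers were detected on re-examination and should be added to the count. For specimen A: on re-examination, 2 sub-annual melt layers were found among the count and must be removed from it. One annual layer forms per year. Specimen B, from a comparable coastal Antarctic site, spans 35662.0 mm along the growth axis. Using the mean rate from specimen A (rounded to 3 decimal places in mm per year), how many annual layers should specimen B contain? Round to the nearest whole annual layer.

32099 annual layers

Specimen A: after corrections the count is 41894 − 2 + 14 = 41906 annual layers.
A: Extension rate ≈ 46552.5 / 41906 = 1.111 mm/yr.
For B, 35662.0 / 1.111 = 32099.01 years ≈ 32099 annual layers.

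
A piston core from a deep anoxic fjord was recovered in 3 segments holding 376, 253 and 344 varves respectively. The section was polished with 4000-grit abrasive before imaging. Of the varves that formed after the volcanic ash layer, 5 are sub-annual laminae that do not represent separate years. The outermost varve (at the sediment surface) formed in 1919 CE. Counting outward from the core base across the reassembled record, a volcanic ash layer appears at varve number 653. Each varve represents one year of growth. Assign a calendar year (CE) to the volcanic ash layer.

1604 CE

Total varves = 376 + 253 + 344 = 973.
The volcanic ash layer sits at varve 653 from the core base, so 973 − 653 = 320 varves formed after it.
Removing the 5 false varves leaves 320 − 5 = 315 true varves beyond the volcanic ash layer.
1919 − 315 = 1604 CE.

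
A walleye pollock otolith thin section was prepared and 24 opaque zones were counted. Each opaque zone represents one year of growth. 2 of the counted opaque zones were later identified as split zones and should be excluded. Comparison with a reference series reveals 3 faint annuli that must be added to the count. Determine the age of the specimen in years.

Correcting the raw count gives 24 − 2 + 3 = 25 true opaque zones.
With a one-to-one opaque zone periodicity this is 25 years.

25 yr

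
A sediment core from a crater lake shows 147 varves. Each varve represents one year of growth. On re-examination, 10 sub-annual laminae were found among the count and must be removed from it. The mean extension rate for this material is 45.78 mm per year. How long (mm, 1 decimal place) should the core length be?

6271.9 mm

After corrections the count is 147 − 10 = 137 varves.
Length ≈ 45.78 × 137 = 6271.9 mm.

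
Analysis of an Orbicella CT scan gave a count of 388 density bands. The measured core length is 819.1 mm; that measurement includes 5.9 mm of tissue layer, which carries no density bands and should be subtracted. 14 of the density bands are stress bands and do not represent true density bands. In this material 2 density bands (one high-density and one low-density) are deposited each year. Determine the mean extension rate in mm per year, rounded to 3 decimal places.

4.349 mm per year

Adjusted count: 388 − 14 = 374 density bands.
374 density bands at 2 per year is 374 / 2 = 187 years.
The growth record spans 819.1 − 5.9 = 813.2 mm.
Mean rate = 813.2 mm / 187 years ≈ 4.349 mm per year.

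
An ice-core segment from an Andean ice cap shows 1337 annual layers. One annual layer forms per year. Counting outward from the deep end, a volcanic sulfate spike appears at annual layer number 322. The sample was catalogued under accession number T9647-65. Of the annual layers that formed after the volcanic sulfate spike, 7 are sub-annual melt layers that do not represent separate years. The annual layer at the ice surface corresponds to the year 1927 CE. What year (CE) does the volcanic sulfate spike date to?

The volcanic sulfate spike sits at annual layer 322 from the deep end, so 1337 − 322 = 1015 annual layers formed after it.
Excluding 7 false annual layers: 1015 − 7 = 1008.
Counting back 1008 years from 1927 CE places the volcanic sulfate spike in 1927 − 1008 = 919 CE.

919 CE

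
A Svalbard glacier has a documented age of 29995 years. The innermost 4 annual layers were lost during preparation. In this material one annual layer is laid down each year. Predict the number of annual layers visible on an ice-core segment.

29991 annual layers

One annual layer per year gives 29995 annual layers over 29995 years.
29995 − 4 missed = 29991 annual layers expected in the prepared section.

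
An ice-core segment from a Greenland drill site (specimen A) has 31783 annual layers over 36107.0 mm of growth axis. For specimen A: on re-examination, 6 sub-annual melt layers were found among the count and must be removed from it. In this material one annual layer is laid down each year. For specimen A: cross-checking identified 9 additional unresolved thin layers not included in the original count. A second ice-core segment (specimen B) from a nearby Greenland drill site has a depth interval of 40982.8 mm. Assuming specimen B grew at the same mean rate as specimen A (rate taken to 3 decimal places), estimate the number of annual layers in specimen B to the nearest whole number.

Specimen A: true annual layer count = 31783 − 6 + 9 = 31786.
A: Extension rate ≈ 36107.0 / 31786 = 1.136 mm/year.
B spans 40982.8 / 1.136 = 36076.41 years ≈ 36076 annual layers.

36076 annual layers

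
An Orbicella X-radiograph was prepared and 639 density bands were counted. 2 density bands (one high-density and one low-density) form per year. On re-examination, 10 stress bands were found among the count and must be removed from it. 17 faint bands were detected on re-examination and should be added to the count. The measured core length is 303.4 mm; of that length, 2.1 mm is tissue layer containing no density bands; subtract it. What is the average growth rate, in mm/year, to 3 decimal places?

0.933 mm/year

Correcting the raw count gives 639 − 10 + 17 = 646 true density bands.
Dividing by 2 density bands per year: 646 / 2 = 323 years.
The growth record spans 303.4 − 2.1 = 301.3 mm.
Extension rate ≈ 301.3 / 323 = 0.933 mm/year.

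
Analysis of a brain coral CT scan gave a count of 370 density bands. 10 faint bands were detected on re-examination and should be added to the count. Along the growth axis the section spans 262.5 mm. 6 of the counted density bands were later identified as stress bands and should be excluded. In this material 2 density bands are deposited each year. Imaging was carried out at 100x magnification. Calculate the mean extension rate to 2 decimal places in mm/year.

1.40 mm/year

Adjusted count: 370 − 6 + 10 = 374 density bands.
374 density bands at 2 per year is 374 / 2 = 187 years.
Mean rate = 262.5 mm / 187 years ≈ 1.40 mm/year.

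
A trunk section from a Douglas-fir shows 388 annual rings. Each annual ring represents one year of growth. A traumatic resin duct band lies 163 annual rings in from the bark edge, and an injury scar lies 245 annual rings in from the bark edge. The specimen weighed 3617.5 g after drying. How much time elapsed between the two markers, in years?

The two markers are separated by 245 − 163 = 82 annual rings.
That is 82 years at one annual ring per year.

82 years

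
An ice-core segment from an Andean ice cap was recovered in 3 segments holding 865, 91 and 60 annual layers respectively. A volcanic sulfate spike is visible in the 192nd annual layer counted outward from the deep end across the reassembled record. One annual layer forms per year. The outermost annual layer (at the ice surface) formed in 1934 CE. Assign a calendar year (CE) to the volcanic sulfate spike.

Total annual layers = 865 + 91 + 60 = 1016.
Between annual layer 192 and the ice surface there are 1016 − 192 = 824 annual layers.
1934 − 824 = 1110 CE.

1110 CE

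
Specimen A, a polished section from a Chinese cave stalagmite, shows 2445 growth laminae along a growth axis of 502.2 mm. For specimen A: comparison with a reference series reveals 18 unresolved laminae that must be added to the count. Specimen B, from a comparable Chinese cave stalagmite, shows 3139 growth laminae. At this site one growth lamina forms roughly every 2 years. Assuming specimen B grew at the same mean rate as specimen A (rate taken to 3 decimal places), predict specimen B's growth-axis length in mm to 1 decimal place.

640.4 mm

Specimen A: after corrections the count is 2445 + 18 = 2463 growth laminae.
Specimen A: multiplying by 2 years per growth lamina: 2463 × 2 = 4926 years.
A: Mean rate = 502.2 mm / 4926 years ≈ 0.102 mm/year.
Specimen B: at 2 years per growth lamina, 3139 × 2 = 6278 years. Length of B = 0.102 × 6278 = 640.4 mm.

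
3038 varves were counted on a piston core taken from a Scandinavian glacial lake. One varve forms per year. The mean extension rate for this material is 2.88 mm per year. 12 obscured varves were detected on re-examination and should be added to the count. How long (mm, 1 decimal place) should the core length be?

True varve count = 3038 + 12 = 3050.
Length ≈ 2.88 × 3050 = 8784.0 mm.

8784.0 mm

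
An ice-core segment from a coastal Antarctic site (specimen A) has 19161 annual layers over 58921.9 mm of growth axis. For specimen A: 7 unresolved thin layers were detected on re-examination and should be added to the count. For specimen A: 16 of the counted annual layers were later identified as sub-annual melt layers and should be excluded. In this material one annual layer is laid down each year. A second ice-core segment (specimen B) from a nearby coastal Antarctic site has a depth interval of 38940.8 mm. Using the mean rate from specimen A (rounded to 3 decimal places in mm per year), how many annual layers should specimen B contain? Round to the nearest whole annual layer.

12655 annual layers

Specimen A: correcting the raw count gives 19161 − 16 + 7 = 19152 true annual layers.
A: 58921.9 mm over 19152 years gives 58921.9 / 19152 ≈ 3.077 mm/year.
For B, 38940.8 / 3.077 = 12655.44 years ≈ 12655 annual layers.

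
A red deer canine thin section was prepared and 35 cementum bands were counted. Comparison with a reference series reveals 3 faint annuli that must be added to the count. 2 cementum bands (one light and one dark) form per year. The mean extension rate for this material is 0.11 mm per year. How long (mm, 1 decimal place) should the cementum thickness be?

2.1 mm

True cementum band count = 35 + 3 = 38.
Dividing by 2 cementum bands per year: 38 / 2 = 19 years.
Predicted length = 0.11 mm/year × 19 years = 2.1 mm.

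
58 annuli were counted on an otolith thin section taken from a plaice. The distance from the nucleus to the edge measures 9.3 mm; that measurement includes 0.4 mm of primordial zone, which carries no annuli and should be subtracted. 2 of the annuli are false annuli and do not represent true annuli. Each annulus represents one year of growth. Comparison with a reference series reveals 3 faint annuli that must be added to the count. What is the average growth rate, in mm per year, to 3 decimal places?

0.151 mm per year

Adjusted count: 58 − 2 + 3 = 59 annuli.
Removing the 0.4 mm offcut leaves 9.3 − 0.4 = 8.9 mm.
Extension rate ≈ 8.9 / 59 = 0.151 mm per year.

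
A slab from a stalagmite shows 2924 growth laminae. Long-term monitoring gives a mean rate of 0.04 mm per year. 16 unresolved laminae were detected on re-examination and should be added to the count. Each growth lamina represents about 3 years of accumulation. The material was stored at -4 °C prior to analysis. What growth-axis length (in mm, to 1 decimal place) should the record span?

After corrections the count is 2924 + 16 = 2940 growth laminae.
Multiplying by 3 years per growth lamina: 2940 × 3 = 8820 years.
8820 years at 0.04 mm/year gives 0.04 × 8820 = 352.8 mm.

352.8 mm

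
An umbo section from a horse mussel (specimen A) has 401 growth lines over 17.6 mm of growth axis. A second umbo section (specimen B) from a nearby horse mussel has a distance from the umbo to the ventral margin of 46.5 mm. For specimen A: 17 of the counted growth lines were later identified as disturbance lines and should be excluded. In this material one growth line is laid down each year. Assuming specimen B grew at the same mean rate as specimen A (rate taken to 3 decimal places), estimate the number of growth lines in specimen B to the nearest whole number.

Specimen A: after corrections the count is 401 − 17 = 384 growth lines.
A: Mean rate = 17.6 mm / 384 years ≈ 0.046 mm/year.
B spans 46.5 / 0.046 = 1010.87 years ≈ 1011 growth lines.

1011 growth lines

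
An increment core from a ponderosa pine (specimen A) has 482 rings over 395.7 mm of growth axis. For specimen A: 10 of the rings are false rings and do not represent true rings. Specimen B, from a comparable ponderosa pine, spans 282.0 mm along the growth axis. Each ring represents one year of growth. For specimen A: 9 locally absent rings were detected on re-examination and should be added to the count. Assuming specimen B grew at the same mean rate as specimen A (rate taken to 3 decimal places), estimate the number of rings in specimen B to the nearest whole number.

343 rings

Specimen A: adjusted count: 482 − 10 + 9 = 481 rings.
A: Mean rate = 395.7 mm / 481 years ≈ 0.823 mm/yr.
Specimen B: 282.0 mm / 0.823 mm per year = 342.65 years ≈ 343 rings.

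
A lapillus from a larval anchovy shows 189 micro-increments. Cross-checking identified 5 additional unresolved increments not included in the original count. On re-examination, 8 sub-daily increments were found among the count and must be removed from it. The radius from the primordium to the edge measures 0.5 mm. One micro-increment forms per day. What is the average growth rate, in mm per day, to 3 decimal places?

0.003 mm per day

True micro-increment count = 189 − 8 + 5 = 186.
0.5 mm over 186 days gives 0.5 / 186 ≈ 0.003 mm per day.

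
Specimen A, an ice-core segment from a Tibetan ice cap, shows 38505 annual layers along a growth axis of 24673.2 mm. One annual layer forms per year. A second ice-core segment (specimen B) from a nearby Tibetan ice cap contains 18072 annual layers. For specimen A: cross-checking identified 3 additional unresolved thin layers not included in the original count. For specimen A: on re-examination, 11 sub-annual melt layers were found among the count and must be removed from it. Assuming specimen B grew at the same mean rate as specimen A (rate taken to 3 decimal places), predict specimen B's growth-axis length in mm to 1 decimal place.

Specimen A: correcting the raw count gives 38505 − 11 + 3 = 38497 true annual layers.
A: Mean rate = 24673.2 mm / 38497 years ≈ 0.641 mm per year.
Length of B = 0.641 × 18072 = 11584.2 mm.

11584.2 mm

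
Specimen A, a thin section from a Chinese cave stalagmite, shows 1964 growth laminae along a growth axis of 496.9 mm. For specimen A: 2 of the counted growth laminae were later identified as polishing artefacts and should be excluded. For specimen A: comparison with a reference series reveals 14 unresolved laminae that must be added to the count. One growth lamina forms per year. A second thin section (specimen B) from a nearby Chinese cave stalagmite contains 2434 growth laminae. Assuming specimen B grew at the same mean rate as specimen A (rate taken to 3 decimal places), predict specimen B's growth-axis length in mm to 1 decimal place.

Specimen A: adjusted count: 1964 − 2 + 14 = 1976 growth laminae.
A: 496.9 mm over 1976 years gives 496.9 / 1976 ≈ 0.251 mm/year.
B's length ≈ 0.251 × 2434 = 610.9 mm.

610.9 mm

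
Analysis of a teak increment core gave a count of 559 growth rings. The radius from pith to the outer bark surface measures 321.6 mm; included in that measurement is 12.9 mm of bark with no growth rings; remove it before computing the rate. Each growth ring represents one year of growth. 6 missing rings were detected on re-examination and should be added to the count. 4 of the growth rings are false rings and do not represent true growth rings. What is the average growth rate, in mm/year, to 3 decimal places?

After corrections the count is 559 − 4 + 6 = 561 growth rings.
Removing the 12.9 mm offcut leaves 321.6 − 12.9 = 308.7 mm.
308.7 mm over 561 years gives 308.7 / 561 ≈ 0.550 mm/year.

0.550 mm/year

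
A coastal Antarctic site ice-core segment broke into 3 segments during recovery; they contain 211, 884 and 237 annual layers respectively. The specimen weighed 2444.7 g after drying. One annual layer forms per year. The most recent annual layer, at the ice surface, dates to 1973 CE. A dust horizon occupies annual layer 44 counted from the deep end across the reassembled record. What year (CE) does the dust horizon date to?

685 CE

Total annual layers = 211 + 884 + 237 = 1332.
Between annual layer 44 and the ice surface there are 1332 − 44 = 1288 annual layers.
1973 − 1288 = 685 CE.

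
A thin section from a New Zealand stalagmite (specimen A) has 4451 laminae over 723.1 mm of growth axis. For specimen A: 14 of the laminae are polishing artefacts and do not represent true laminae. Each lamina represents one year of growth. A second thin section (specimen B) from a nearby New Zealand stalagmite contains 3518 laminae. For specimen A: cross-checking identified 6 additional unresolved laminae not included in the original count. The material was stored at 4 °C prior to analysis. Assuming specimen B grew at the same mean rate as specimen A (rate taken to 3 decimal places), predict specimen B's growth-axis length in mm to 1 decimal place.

573.4 mm

Specimen A: correcting the raw count gives 4451 − 14 + 6 = 4443 true laminae.
A: 723.1 mm over 4443 years gives 723.1 / 4443 ≈ 0.163 mm per year.
For B, 0.163 mm/year × 3518 years = 573.4 mm.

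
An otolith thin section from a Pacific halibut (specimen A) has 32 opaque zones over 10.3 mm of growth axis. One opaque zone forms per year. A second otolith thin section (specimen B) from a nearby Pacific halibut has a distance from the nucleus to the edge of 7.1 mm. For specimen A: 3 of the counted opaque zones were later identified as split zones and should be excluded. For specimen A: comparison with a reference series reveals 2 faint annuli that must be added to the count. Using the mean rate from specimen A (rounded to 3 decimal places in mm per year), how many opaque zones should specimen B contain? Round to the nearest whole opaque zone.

Specimen A: adjusted count: 32 − 3 + 2 = 31 opaque zones.
A: Mean rate = 10.3 mm / 31 years ≈ 0.332 mm/year.
For B, 7.1 / 0.332 = 21.39 years ≈ 21 opaque zones.

21 opaque zones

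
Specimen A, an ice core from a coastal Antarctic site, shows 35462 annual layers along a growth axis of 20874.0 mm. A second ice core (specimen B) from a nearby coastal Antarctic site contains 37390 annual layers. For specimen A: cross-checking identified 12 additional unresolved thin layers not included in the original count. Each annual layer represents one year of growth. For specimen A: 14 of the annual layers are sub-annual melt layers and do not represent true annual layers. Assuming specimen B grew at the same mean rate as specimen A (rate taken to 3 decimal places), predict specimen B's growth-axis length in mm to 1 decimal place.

Specimen A: true annual layer count = 35462 − 14 + 12 = 35460.
A: Extension rate ≈ 20874.0 / 35460 = 0.589 mm/yr.
B's length ≈ 0.589 × 37390 = 22022.7 mm.

22022.7 mm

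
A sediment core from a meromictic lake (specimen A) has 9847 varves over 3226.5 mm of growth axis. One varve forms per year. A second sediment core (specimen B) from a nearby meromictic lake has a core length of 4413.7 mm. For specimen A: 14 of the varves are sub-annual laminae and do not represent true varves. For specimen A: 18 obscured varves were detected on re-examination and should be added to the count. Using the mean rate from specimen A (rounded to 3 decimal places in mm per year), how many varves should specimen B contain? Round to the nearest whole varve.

13456 varves

Specimen A: adjusted count: 9847 − 14 + 18 = 9851 varves.
A: Mean rate = 3226.5 mm / 9851 years ≈ 0.328 mm/yr.
Specimen B: 4413.7 mm / 0.328 mm per year = 13456.40 years ≈ 13456 varves.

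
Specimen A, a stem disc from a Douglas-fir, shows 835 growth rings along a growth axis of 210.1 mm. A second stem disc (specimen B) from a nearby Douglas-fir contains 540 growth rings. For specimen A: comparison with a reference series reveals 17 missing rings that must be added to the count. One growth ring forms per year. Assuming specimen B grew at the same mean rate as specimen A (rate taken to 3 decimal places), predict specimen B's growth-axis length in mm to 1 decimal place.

133.4 mm

Specimen A: after corrections the count is 835 + 17 = 852 growth rings.
A: 210.1 mm over 852 years gives 210.1 / 852 ≈ 0.247 mm/year.
Length of B = 0.247 × 540 = 133.4 mm.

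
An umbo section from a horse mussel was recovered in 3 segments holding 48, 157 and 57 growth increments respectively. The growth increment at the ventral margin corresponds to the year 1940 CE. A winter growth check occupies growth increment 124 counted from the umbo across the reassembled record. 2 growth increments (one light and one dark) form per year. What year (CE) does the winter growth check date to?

Total growth increments = 48 + 157 + 57 = 262.
262 − 124 = 138 growth increments lie beyond the winter growth check toward the ventral margin.
138 growth increments at 2 per year is 138 / 2 = 69 years.
1940 − 69 = 1871 CE.

1871 CE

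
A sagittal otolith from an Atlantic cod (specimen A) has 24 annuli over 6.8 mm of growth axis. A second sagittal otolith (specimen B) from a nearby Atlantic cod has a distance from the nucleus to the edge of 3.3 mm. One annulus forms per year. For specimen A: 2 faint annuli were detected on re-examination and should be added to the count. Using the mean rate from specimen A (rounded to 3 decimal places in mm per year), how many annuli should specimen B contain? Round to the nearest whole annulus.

13 annuli

Specimen A: true annulus count = 24 + 2 = 26.
A: Extension rate ≈ 6.8 / 26 = 0.262 mm per year.
Specimen B: 3.3 mm / 0.262 mm per year = 12.60 years ≈ 13 annuli.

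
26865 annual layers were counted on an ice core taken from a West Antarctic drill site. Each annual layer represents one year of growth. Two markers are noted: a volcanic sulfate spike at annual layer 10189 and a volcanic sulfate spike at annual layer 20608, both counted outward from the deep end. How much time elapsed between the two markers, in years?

20608 − 10189 = 10419 annual layers lie between the two events.
At one annual layer per year, 10419 years elapsed between them.

10419 years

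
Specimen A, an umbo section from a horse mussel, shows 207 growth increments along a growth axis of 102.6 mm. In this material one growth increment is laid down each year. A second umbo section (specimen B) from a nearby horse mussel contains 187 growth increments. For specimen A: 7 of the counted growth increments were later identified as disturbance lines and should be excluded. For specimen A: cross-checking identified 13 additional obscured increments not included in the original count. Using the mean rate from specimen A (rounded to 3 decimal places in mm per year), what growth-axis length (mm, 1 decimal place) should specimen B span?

Specimen A: correcting the raw count gives 207 − 7 + 13 = 213 true growth increments.
A: Extension rate ≈ 102.6 / 213 = 0.482 mm/year.
For B, 0.482 mm/year × 187 years = 90.1 mm.

90.1 mm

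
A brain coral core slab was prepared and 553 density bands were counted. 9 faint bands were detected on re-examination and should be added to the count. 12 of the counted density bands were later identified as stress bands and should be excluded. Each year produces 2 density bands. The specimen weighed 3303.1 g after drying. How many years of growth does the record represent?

Correcting the raw count gives 553 − 12 + 9 = 550 true density bands.
With 2 density bands per year, 550 / 2 = 275 years.

275 yr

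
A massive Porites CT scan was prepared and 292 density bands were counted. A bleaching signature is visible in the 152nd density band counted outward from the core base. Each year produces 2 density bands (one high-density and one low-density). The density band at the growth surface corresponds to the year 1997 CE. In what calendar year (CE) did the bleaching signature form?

292 − 152 = 140 density bands lie beyond the bleaching signature toward the growth surface.
140 density bands at 2 per year is 140 / 2 = 70 years.
Counting back 70 years from 1997 CE places the bleaching signature in 1997 − 70 = 1927 CE.

1927 CE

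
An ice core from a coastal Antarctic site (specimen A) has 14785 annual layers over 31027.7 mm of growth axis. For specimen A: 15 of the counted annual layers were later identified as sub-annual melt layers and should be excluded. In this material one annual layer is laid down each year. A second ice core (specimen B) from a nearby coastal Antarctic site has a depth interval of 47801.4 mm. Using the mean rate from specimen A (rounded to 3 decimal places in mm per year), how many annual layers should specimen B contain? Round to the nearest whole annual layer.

22752 annual layers

Specimen A: after corrections the count is 14785 − 15 = 14770 annual layers.
A: Mean rate = 31027.7 mm / 14770 years ≈ 2.101 mm per year.
For B, 47801.4 / 2.101 = 22751.74 years ≈ 22752 annual layers.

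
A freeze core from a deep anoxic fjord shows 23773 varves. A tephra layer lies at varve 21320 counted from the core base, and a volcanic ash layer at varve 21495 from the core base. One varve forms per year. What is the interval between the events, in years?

175 yr

Separation: 21495 − 21320 = 175 varves.
One varve per year makes the interval 175 years.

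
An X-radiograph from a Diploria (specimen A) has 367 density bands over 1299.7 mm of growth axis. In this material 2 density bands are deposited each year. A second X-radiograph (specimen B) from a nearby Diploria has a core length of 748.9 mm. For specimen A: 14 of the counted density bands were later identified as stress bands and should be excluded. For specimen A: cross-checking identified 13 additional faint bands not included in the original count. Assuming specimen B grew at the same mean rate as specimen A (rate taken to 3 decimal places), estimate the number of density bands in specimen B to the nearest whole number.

Specimen A: true density band count = 367 − 14 + 13 = 366.
Specimen A: with 2 density bands per year, 366 / 2 = 183 years.
A: Mean rate = 1299.7 mm / 183 years ≈ 7.102 mm/yr.
For B, 748.9 / 7.102 = 105.45 years; at 2 density bands per year that is 105.45 × 2 ≈ 211 density bands.

211 density bands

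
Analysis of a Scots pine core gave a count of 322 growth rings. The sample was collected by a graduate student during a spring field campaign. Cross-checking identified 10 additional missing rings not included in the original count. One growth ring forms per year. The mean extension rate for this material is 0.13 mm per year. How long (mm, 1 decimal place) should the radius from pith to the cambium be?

After corrections the count is 322 + 10 = 332 growth rings.
Predicted length = 0.13 mm/year × 332 years = 43.2 mm.

43.2 mm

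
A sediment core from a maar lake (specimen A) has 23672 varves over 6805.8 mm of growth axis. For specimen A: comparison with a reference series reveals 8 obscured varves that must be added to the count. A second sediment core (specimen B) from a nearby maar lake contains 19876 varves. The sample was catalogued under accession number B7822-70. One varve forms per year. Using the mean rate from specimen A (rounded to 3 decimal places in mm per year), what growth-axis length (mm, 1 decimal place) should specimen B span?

Specimen A: correcting the raw count gives 23672 + 8 = 23680 true varves.
A: Extension rate ≈ 6805.8 / 23680 = 0.287 mm/yr.
B's length ≈ 0.287 × 19876 = 5704.4 mm.

5704.4 mm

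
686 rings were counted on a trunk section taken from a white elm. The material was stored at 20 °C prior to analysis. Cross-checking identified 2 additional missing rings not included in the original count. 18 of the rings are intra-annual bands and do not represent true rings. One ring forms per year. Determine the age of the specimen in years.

670 years

After corrections the count is 686 − 18 + 2 = 670 rings.
With a one-to-one ring periodicity this is 670 years.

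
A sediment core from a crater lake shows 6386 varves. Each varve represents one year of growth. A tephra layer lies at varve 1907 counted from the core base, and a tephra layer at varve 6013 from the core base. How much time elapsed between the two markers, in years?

Separation: 6013 − 1907 = 4106 varves.
That is 4106 years at one varve per year.

4106 years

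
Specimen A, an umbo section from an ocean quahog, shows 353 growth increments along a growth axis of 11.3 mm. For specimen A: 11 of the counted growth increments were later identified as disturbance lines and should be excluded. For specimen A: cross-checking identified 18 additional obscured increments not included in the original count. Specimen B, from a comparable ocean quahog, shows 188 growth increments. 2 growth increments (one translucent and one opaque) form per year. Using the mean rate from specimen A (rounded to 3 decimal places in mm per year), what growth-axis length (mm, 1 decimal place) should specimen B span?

Specimen A: adjusted count: 353 − 11 + 18 = 360 growth increments.
Specimen A: with 2 growth increments per year, 360 / 2 = 180 years.
A: Extension rate ≈ 11.3 / 180 = 0.063 mm per year.
Specimen B: 188 growth increments at 2 per year is 188 / 2 = 94 years. For B, 0.063 mm/year × 94 years = 5.9 mm.

5.9 mm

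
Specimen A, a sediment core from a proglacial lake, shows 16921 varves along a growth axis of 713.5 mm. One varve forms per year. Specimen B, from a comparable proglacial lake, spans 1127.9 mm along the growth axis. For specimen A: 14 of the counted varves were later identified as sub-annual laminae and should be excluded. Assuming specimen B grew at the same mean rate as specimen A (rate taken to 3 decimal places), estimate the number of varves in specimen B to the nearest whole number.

Specimen A: true varve count = 16921 − 14 = 16907.
A: Extension rate ≈ 713.5 / 16907 = 0.042 mm/yr.
Specimen B: 1127.9 mm / 0.042 mm per year = 26854.76 years ≈ 26855 varves.

26855 varves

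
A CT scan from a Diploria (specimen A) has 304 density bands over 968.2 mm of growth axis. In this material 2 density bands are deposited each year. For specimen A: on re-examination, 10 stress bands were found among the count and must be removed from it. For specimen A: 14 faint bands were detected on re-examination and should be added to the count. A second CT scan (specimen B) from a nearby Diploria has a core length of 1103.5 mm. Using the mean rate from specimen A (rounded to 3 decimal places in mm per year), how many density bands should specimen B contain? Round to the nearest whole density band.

351 density bands

Specimen A: adjusted count: 304 − 10 + 14 = 308 density bands.
Specimen A: 308 density bands at 2 per year is 308 / 2 = 154 years.
A: Mean rate = 968.2 mm / 154 years ≈ 6.287 mm per year.
B spans 1103.5 / 6.287 = 175.52 years; at 2 density bands per year that is 175.52 × 2 ≈ 351 density bands.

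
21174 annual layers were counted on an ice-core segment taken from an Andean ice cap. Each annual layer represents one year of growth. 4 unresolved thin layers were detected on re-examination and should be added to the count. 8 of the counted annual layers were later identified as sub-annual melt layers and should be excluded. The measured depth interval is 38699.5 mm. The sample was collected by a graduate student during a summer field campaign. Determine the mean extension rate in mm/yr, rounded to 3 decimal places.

True annual layer count = 21174 − 8 + 4 = 21170.
Mean rate = 38699.5 mm / 21170 years ≈ 1.828 mm/yr.

1.828 mm/yr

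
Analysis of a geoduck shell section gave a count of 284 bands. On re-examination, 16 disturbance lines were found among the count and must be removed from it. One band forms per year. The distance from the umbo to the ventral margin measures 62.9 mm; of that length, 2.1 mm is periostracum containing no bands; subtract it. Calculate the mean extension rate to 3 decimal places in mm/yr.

0.227 mm/yr

Correcting the raw count gives 284 − 16 = 268 true bands.
The growth record spans 62.9 − 2.1 = 60.8 mm.
60.8 mm over 268 years gives 60.8 / 268 ≈ 0.227 mm/yr.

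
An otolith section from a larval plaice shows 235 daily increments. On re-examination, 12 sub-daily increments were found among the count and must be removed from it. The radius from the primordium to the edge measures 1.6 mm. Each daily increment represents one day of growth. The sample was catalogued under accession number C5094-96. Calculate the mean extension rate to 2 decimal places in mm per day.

0.01 mm per day

True daily increment count = 235 − 12 = 223.
Extension rate ≈ 1.6 / 223 = 0.01 mm per day.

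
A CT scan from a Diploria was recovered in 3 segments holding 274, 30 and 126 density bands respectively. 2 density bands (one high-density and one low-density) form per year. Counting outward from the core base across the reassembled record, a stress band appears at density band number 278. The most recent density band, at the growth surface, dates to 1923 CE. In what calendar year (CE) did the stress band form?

1847 CE

Total density bands = 274 + 30 + 126 = 430.
Between density band 278 and the growth surface there are 430 − 278 = 152 density bands.
With 2 density bands per year, 152 / 2 = 76 years.
The density band at the growth surface is 1923 CE, so the stress band dates to 1923 − 76 = 1847 CE.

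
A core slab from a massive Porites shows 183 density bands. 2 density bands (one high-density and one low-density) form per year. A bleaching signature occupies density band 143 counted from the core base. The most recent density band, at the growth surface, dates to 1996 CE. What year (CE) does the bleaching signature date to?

1976 CE

183 − 143 = 40 density bands lie beyond the bleaching signature toward the growth surface.
40 density bands at 2 per year is 40 / 2 = 20 years.
The density band at the growth surface is 1996 CE, so the bleaching signature dates to 1996 − 20 = 1976 CE.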